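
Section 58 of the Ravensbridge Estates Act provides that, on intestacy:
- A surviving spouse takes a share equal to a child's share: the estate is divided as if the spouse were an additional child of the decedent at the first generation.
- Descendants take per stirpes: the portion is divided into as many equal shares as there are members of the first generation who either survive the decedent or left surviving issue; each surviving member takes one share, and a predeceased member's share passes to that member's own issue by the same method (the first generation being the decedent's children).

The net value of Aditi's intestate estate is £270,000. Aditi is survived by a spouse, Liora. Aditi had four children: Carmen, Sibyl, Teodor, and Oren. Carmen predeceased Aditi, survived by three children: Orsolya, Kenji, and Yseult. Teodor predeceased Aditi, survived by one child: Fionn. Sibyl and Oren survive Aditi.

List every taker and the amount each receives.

Liora: £54,000; Orsolya: £18,000; Kenji: £18,000; Yseult: £18,000; Sibyl: £54,000; Fionn: £54,000; Oren: £54,000

The spouse counts as an additional share at the children's level, so there are 5 primary shares of £54,000. Liora takes one such share (£54,000).
The children's combined portion (£216,000) is divided into 4 shares of £54,000: Sibyl and Oren each take £54,000; Carmen's £54,000 share passes to Carmen's issue; Teodor's £54,000 share passes to Teodor's issue.
Carmen's share (£54,000) is divided into 3 shares of £18,000: Orsolya, Kenji, and Yseult each take £18,000.
Teodor's share (£54,000) passes entirely to Fionn.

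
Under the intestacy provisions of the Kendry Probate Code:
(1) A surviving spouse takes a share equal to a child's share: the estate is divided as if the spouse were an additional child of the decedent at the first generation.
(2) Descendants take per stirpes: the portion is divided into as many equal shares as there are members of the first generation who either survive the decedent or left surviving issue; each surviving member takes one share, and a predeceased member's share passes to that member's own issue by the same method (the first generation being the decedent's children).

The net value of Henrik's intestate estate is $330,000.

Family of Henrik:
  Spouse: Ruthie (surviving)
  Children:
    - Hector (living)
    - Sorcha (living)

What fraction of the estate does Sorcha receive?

Sorcha receives 1/3 of the estate.

The spouse counts as an additional share at the children's level, so there are 3 primary shares of $110,000. Ruthie takes one such share ($110,000).
The children's combined portion ($220,000) is divided into 2 shares of $110,000: Hector and Sorcha each take $110,000.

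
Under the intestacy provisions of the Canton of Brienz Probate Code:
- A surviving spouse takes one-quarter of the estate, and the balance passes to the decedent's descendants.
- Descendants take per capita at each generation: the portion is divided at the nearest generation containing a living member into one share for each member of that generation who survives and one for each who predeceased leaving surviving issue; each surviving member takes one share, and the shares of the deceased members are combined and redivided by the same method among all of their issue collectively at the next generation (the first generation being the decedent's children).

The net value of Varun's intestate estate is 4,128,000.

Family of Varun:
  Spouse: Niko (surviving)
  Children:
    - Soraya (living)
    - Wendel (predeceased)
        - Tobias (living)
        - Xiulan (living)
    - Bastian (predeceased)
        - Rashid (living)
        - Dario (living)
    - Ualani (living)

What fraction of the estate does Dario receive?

Niko takes one-quarter of 4,128,000 = 1,032,000. The remaining 3,096,000 passes to the descendants.
The descendants' portion (3,096,000) is divided at the children's generation into 4 shares of 774,000. Soraya and Ualani each take 774,000. The 2 shares of the deceased (Wendel and Bastian) are combined into a pool of 1,548,000.
That pool (1,548,000) is divided at the grandchildren's generation equally among Tobias, Xiulan, Rashid, and Dario: 387,000 each.

Dario receives 3/32 of the estate.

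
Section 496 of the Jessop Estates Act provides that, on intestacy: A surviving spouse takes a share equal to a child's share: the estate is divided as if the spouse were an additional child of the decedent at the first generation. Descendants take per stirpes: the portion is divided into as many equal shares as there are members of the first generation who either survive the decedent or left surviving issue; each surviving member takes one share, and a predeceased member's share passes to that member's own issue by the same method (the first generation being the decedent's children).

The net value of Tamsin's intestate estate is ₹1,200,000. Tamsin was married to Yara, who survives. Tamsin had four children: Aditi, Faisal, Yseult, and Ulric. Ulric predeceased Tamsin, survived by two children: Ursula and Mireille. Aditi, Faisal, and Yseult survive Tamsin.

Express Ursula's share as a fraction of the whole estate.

The spouse counts as an additional share at the children's level, so there are 5 primary shares of ₹240,000. Yara takes one such share (₹240,000).
The children's combined portion (₹960,000) is divided into 4 shares of ₹240,000: Aditi, Faisal, and Yseult each take ₹240,000; Ulric's ₹240,000 share passes to Ulric's issue.
Ulric's share (₹240,000) is divided into 2 shares of ₹120,000: Ursula and Mireille each take ₹120,000.

Ursula receives 1/10 of the estate.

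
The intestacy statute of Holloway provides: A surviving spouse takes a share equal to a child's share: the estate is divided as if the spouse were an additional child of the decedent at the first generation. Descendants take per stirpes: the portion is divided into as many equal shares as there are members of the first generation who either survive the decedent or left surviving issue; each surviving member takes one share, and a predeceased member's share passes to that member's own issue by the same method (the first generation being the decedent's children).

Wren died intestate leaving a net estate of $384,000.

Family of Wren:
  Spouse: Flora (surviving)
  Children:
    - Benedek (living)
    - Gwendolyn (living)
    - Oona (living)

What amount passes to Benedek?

Benedek receives $96,000.

The spouse counts as an additional share at the children's level, so there are 4 primary shares of $96,000. Flora takes one such share ($96,000).
The children's combined portion ($288,000) is divided into 3 shares of $96,000: Benedek, Gwendolyn, and Oona each take $96,000.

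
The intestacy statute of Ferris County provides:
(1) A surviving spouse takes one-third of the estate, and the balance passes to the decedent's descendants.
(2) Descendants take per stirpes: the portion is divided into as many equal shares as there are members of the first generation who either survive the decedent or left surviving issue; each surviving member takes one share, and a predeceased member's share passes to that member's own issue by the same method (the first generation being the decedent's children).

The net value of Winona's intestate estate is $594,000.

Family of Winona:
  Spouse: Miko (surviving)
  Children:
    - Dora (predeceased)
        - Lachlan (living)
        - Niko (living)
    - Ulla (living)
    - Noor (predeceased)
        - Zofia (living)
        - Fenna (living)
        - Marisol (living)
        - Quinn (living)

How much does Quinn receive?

Miko takes one-third of $594,000 = $198,000. The remaining $396,000 passes to the descendants.
The descendants' portion ($396,000) is divided into 3 shares of $132,000: Ulla takes $132,000; Dora's $132,000 share passes to Dora's issue; Noor's $132,000 share passes to Noor's issue.
Dora's share ($132,000) is divided into 2 shares of $66,000: Lachlan and Niko each take $66,000.
Noor's share ($132,000) is divided into 4 shares of $33,000: Zofia, Fenna, Marisol, and Quinn each take $33,000.

Quinn receives $33,000.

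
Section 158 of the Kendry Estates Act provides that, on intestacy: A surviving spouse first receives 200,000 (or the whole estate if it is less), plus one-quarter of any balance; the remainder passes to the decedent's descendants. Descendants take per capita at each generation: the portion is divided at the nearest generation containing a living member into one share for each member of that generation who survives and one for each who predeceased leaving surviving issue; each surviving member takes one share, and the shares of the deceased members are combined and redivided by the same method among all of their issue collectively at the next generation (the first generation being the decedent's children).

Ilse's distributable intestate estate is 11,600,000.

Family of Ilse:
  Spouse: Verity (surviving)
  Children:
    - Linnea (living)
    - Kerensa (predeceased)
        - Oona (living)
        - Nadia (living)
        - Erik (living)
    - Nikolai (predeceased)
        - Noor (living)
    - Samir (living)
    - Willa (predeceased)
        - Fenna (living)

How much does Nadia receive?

Verity first takes 200,000, leaving a balance of 11,400,000. Verity then takes one-quarter of the balance (2,850,000), for a total of 3,050,000. The remaining 8,550,000 passes to the descendants.
The descendants' portion (8,550,000) is divided at the children's generation into 5 shares of 1,710,000. Linnea and Samir each take 1,710,000. The 3 shares of the deceased (Kerensa, Nikolai, and Willa) are combined into a pool of 5,130,000.
That pool (5,130,000) is divided at the grandchildren's generation equally among Oona, Nadia, Erik, Noor, and Fenna: 1,026,000 each.

Nadia receives 1,026,000.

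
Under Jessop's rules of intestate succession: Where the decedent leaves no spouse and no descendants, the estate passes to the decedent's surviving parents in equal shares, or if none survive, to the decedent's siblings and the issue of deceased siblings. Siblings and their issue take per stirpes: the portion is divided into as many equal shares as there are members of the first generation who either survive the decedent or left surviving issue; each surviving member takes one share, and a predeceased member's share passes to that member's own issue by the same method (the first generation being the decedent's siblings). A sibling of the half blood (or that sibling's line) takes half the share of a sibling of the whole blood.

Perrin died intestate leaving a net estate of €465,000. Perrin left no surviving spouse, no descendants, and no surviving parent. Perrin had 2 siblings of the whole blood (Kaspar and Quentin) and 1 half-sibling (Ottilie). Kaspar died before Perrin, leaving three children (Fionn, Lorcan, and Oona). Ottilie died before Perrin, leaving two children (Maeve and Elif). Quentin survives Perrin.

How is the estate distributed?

The entire €465,000 passes to the siblings and their issue.
Counting each half-blood sibling's line as half a unit, there are 5/2 units in €465,000, so one unit is €186,000. Whole-blood lines (Kaspar and Quentin) take €186,000 each; half-blood lines (Ottilie) take €93,000 each.
Kaspar's share (€186,000) is divided into 3 shares of €62,000: Fionn, Lorcan, and Oona each take €62,000.
Ottilie's share (€93,000) is divided into 2 shares of €46,500: Maeve and Elif each take €46,500.

Fionn: €62,000; Lorcan: €62,000; Oona: €62,000; Quentin: €186,000; Maeve: €46,500; Elif: €46,500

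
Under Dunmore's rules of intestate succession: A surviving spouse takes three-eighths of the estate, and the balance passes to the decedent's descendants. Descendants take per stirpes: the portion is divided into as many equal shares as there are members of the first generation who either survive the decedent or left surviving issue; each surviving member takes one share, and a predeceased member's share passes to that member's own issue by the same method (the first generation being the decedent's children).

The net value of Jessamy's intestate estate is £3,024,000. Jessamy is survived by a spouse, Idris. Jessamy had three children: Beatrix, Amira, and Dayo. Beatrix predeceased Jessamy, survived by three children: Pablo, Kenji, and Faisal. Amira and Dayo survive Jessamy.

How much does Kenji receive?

Idris takes three-eighths of £3,024,000 = £1,134,000. The remaining £1,890,000 passes to the descendants.
The descendants' portion (£1,890,000) is divided into 3 shares of £630,000: Amira and Dayo each take £630,000; Beatrix's £630,000 share passes to Beatrix's issue.
Beatrix's share (£630,000) is divided into 3 shares of £210,000: Pablo, Kenji, and Faisal each take £210,000.

Kenji receives £210,000.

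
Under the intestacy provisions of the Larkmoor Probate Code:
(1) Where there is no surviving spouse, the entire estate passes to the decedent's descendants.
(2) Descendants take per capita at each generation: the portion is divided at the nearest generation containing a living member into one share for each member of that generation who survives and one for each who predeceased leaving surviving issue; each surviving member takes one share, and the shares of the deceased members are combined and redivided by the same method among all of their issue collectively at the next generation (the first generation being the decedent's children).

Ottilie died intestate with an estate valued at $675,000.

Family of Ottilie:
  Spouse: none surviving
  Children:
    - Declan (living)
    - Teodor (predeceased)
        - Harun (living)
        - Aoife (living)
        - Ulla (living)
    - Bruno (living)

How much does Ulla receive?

The entire $675,000 passes to the descendants.
That amount ($675,000) is divided at the children's generation into 3 shares of $225,000. Declan and Bruno each take $225,000. The remaining share for the deceased Teodor ($225,000) is carried to the next generation.
That pool ($225,000) is divided at the grandchildren's generation equally among Harun, Aoife, and Ulla: $75,000 each.

Ulla receives $75,000.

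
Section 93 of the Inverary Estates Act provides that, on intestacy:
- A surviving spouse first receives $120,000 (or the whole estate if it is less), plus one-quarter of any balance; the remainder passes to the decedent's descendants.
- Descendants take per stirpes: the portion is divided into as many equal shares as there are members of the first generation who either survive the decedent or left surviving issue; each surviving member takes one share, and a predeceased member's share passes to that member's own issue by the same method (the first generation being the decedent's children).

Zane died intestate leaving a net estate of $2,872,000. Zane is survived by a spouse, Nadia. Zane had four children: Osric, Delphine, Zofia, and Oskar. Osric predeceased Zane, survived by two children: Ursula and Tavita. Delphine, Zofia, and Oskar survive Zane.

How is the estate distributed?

Nadia: $808,000; Ursula: $258,000; Tavita: $258,000; Delphine: $516,000; Zofia: $516,000; Oskar: $516,000

Nadia first takes $120,000, leaving a balance of $2,752,000. Nadia then takes one-quarter of the balance ($688,000), for a total of $808,000. The remaining $2,064,000 passes to the descendants.
The descendants' portion ($2,064,000) is divided into 4 shares of $516,000: Delphine, Zofia, and Oskar each take $516,000; Osric's $516,000 share passes to Osric's issue.
Osric's share ($516,000) is divided into 2 shares of $258,000: Ursula and Tavita each take $258,000.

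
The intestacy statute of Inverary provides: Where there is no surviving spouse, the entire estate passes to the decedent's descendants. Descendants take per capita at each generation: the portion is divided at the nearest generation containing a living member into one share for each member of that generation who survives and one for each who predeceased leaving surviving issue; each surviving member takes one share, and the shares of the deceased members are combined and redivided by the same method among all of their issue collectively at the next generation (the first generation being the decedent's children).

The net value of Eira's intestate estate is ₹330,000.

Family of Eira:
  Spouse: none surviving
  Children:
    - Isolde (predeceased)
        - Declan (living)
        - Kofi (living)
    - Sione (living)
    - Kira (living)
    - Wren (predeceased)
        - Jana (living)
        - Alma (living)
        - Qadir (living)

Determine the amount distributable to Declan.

The entire ₹330,000 passes to the descendants.
That amount (₹330,000) is divided at the children's generation into 4 shares of ₹82,500. Sione and Kira each take ₹82,500. The 2 shares of the deceased (Isolde and Wren) are combined into a pool of ₹165,000.
That pool (₹165,000) is divided at the grandchildren's generation equally among Declan, Kofi, Jana, Alma, and Qadir: ₹33,000 each.

Declan receives ₹33,000.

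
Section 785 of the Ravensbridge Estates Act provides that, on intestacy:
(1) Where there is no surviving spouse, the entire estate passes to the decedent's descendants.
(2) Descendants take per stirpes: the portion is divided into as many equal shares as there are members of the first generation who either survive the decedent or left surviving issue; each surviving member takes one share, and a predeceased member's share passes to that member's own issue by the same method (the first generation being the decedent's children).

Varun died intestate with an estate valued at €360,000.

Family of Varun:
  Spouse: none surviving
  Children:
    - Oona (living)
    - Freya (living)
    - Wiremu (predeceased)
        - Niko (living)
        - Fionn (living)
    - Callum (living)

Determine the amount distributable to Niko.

The entire €360,000 passes to the descendants.
That amount (€360,000) is divided into 4 shares of €90,000: Oona, Freya, and Callum each take €90,000; Wiremu's €90,000 share passes to Wiremu's issue.
Wiremu's share (€90,000) is divided into 2 shares of €45,000: Niko and Fionn each take €45,000.

Niko receives €45,000.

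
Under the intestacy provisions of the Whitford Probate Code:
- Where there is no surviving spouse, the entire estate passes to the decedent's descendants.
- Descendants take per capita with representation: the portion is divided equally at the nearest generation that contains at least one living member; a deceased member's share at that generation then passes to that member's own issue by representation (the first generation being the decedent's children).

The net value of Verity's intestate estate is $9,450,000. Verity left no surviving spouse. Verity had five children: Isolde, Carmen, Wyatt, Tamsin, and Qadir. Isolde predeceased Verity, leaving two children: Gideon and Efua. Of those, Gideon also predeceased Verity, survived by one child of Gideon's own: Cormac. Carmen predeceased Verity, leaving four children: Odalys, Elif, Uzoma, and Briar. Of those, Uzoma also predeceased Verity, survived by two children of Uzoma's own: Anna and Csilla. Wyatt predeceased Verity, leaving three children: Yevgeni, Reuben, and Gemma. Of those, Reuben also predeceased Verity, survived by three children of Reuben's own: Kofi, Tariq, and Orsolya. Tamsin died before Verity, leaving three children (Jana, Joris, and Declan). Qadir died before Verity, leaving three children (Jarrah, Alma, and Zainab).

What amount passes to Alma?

The entire $9,450,000 passes to the descendants.
No child survives, so the initial division is made at the grandchildren's generation.
That amount ($9,450,000) is divided into 15 shares of $630,000: Efua, Odalys, Elif, Briar, Yevgeni, Gemma, Jana, Joris, Declan, Jarrah, Alma, and Zainab each take $630,000; Gideon's $630,000 share passes to Gideon's issue; Uzoma's $630,000 share passes to Uzoma's issue; Reuben's $630,000 share passes to Reuben's issue.
Gideon's share ($630,000) passes entirely to Cormac.
Uzoma's share ($630,000) is divided into 2 shares of $315,000: Anna and Csilla each take $315,000.
Reuben's share ($630,000) is divided into 3 shares of $210,000: Kofi, Tariq, and Orsolya each take $210,000.

Alma receives $630,000.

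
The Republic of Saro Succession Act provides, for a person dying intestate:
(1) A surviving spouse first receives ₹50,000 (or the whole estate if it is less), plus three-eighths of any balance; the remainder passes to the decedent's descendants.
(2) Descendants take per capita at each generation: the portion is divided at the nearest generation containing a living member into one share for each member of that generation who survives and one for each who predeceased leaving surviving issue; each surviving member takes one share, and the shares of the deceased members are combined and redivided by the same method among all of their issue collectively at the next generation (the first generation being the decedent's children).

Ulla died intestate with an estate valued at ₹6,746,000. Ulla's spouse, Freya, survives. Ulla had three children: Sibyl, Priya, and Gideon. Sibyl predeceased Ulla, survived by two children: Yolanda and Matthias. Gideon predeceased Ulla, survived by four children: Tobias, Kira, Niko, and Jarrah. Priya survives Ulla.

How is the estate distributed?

Freya: ₹2,561,000; Yolanda: ₹465,000; Matthias: ₹465,000; Priya: ₹1,395,000; Tobias: ₹465,000; Kira: ₹465,000; Niko: ₹465,000; Jarrah: ₹465,000

Freya first takes ₹50,000, leaving a balance of ₹6,696,000. Freya then takes three-eighths of the balance (₹2,511,000), for a total of ₹2,561,000. The remaining ₹4,185,000 passes to the descendants.
The descendants' portion (₹4,185,000) is divided at the children's generation into 3 shares of ₹1,395,000. Priya takes ₹1,395,000. The 2 shares of the deceased (Sibyl and Gideon) are combined into a pool of ₹2,790,000.
That pool (₹2,790,000) is divided at the grandchildren's generation equally among Yolanda, Matthias, Tobias, Kira, Niko, and Jarrah: ₹465,000 each.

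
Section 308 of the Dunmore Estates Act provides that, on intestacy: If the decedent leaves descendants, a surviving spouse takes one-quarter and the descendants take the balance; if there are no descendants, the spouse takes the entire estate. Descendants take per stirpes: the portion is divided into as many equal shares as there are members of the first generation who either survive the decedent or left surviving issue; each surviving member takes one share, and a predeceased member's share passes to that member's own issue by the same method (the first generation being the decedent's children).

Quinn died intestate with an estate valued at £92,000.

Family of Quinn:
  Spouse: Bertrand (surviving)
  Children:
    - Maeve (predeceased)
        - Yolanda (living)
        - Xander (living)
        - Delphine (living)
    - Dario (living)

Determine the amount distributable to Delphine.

Bertrand takes one-quarter of £92,000 = £23,000. The remaining £69,000 passes to the descendants.
The descendants' portion (£69,000) is divided into 2 shares of £34,500: Dario takes £34,500; Maeve's £34,500 share passes to Maeve's issue.
Maeve's share (£34,500) is divided into 3 shares of £11,500: Yolanda, Xander, and Delphine each take £11,500.

Delphine receives £11,500.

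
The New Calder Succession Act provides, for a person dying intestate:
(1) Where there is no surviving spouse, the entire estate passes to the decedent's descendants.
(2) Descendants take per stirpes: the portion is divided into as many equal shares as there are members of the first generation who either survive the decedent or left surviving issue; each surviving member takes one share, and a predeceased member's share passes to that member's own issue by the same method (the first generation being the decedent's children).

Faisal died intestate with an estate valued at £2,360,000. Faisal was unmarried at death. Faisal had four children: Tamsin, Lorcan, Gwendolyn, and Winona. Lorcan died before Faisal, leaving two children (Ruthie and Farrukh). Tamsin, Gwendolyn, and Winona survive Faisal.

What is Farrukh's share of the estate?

Farrukh receives £295,000.

The entire £2,360,000 passes to the descendants.
That amount (£2,360,000) is divided into 4 shares of £590,000: Tamsin, Gwendolyn, and Winona each take £590,000; Lorcan's £590,000 share passes to Lorcan's issue.
Lorcan's share (£590,000) is divided into 2 shares of £295,000: Ruthie and Farrukh each take £295,000.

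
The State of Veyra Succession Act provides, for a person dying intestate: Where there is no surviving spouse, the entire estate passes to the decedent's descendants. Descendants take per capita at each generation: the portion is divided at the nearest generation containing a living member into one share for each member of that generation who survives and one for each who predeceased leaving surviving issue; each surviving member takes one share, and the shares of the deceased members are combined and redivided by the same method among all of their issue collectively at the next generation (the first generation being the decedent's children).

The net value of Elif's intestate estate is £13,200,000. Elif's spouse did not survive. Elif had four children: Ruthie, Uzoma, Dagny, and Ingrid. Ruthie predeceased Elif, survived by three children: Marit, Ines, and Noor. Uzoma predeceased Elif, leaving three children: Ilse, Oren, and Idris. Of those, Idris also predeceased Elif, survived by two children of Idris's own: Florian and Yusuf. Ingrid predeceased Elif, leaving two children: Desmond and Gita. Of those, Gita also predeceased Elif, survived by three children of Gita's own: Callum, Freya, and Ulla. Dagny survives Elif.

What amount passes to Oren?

Oren receives £1,237,500.

The entire £13,200,000 passes to the descendants.
That amount (£13,200,000) is divided at the children's generation into 4 shares of £3,300,000. Dagny takes £3,300,000. The 3 shares of the deceased (Ruthie, Uzoma, and Ingrid) are combined into a pool of £9,900,000.
That pool (£9,900,000) is divided at the grandchildren's generation into 8 shares of £1,237,500. Marit, Ines, Noor, Ilse, Oren, and Desmond each take £1,237,500. The 2 shares of the deceased (Idris and Gita) are combined into a pool of £2,475,000.
That pool (£2,475,000) is divided at the great-grandchildren's generation equally among Florian, Yusuf, Callum, Freya, and Ulla: £495,000 each.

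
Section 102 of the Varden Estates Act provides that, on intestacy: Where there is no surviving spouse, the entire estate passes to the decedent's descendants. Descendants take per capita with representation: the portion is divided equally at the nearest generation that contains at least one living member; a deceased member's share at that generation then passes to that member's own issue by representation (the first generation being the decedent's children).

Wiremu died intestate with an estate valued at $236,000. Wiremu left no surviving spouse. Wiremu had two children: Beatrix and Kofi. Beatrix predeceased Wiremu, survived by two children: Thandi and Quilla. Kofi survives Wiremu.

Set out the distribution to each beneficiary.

The entire $236,000 passes to the descendants.
That amount ($236,000) is divided into 2 shares of $118,000: Kofi takes $118,000; Beatrix's $118,000 share passes to Beatrix's issue.
Beatrix's share ($118,000) is divided into 2 shares of $59,000: Thandi and Quilla each take $59,000.

Thandi: $59,000; Quilla: $59,000; Kofi: $118,000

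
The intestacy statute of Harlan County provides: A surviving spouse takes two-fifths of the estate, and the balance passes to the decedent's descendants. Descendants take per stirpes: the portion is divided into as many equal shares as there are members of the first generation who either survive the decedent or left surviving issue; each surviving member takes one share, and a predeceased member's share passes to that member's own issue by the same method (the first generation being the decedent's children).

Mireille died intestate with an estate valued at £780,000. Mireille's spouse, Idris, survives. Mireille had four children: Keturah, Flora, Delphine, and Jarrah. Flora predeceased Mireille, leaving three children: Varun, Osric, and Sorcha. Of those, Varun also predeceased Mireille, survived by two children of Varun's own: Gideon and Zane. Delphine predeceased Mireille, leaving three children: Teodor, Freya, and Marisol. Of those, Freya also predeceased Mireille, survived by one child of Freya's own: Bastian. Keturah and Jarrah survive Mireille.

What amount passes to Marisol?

Idris takes two-fifths of £780,000 = £312,000. The remaining £468,000 passes to the descendants.
The descendants' portion (£468,000) is divided into 4 shares of £117,000: Keturah and Jarrah each take £117,000; Flora's £117,000 share passes to Flora's issue; Delphine's £117,000 share passes to Delphine's issue.
Flora's share (£117,000) is divided into 3 shares of £39,000: Osric and Sorcha each take £39,000; Varun's £39,000 share passes to Varun's issue.
Varun's share (£39,000) is divided into 2 shares of £19,500: Gideon and Zane each take £19,500.
Delphine's share (£117,000) is divided into 3 shares of £39,000: Teodor and Marisol each take £39,000; Freya's £39,000 share passes to Freya's issue.
Freya's share (£39,000) passes entirely to Bastian.

Marisol receives £39,000.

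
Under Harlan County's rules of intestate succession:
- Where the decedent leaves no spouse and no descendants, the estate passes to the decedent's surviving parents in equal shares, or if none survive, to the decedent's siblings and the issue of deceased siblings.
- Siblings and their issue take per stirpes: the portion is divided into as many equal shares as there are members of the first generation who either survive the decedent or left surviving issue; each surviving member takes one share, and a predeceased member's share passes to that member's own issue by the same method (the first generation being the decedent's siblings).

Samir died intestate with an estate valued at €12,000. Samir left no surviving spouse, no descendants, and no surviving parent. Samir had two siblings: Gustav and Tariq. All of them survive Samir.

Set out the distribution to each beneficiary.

The entire €12,000 passes to the siblings and their issue.
That amount (€12,000) is divided into 2 shares of €6,000: Gustav and Tariq each take €6,000.

Gustav: €6,000; Tariq: €6,000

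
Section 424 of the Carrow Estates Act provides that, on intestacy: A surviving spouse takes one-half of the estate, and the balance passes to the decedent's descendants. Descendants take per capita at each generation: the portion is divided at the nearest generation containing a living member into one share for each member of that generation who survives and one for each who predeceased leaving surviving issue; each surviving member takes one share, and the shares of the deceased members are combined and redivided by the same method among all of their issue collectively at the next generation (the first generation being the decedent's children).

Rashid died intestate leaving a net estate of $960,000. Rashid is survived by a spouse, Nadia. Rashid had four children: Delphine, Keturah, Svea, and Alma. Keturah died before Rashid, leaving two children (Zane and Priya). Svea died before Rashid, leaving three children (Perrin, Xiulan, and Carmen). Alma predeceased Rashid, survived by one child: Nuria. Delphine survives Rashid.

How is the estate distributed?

Nadia takes one-half of $960,000 = $480,000. The remaining $480,000 passes to the descendants.
The descendants' portion ($480,000) is divided at the children's generation into 4 shares of $120,000. Delphine takes $120,000. The 3 shares of the deceased (Keturah, Svea, and Alma) are combined into a pool of $360,000.
That pool ($360,000) is divided at the grandchildren's generation equally among Zane, Priya, Perrin, Xiulan, Carmen, and Nuria: $60,000 each.

Nadia: $480,000; Delphine: $120,000; Zane: $60,000; Priya: $60,000; Perrin: $60,000; Xiulan: $60,000; Carmen: $60,000; Nuria: $60,000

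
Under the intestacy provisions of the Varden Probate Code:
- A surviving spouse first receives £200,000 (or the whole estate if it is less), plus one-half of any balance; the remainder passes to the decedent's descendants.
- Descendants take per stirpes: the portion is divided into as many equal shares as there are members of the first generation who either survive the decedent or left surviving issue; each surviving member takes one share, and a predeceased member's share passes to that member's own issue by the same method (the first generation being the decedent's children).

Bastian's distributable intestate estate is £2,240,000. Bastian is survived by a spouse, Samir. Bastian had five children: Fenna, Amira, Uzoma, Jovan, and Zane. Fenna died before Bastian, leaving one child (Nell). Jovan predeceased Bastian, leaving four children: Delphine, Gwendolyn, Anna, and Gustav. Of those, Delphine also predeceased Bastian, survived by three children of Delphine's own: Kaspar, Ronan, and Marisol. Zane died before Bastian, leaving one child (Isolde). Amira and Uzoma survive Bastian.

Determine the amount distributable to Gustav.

Samir first takes £200,000, leaving a balance of £2,040,000. Samir then takes one-half of the balance (£1,020,000), for a total of £1,220,000. The remaining £1,020,000 passes to the descendants.
The descendants' portion (£1,020,000) is divided into 5 shares of £204,000: Amira and Uzoma each take £204,000; Fenna's £204,000 share passes to Fenna's issue; Jovan's £204,000 share passes to Jovan's issue; Zane's £204,000 share passes to Zane's issue.
Fenna's share (£204,000) passes entirely to Nell.
Jovan's share (£204,000) is divided into 4 shares of £51,000: Gwendolyn, Anna, and Gustav each take £51,000; Delphine's £51,000 share passes to Delphine's issue.
Delphine's share (£51,000) is divided into 3 shares of £17,000: Kaspar, Ronan, and Marisol each take £17,000.
Zane's share (£204,000) passes entirely to Isolde.

Gustav receives £51,000.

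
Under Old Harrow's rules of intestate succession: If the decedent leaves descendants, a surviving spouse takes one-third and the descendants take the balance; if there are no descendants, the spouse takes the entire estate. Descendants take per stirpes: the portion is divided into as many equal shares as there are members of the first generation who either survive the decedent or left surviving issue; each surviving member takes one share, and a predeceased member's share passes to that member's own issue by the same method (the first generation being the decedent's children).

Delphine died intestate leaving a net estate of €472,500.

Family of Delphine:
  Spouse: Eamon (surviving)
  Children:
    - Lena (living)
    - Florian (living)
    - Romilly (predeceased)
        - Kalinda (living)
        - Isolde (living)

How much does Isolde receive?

Isolde receives €52,500.

Eamon takes one-third of €472,500 = €157,500. The remaining €315,000 passes to the descendants.
The descendants' portion (€315,000) is divided into 3 shares of €105,000: Lena and Florian each take €105,000; Romilly's €105,000 share passes to Romilly's issue.
Romilly's share (€105,000) is divided into 2 shares of €52,500: Kalinda and Isolde each take €52,500.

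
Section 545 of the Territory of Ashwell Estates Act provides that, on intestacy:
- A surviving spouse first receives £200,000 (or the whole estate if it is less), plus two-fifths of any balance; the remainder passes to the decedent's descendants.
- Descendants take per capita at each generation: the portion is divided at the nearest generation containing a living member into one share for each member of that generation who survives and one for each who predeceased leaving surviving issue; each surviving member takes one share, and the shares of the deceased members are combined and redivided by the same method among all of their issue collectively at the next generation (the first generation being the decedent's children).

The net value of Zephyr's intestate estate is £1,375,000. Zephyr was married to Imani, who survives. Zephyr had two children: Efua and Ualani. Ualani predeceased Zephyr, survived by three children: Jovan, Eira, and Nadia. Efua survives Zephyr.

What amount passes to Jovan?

Imani first takes £200,000, leaving a balance of £1,175,000. Imani then takes two-fifths of the balance (£470,000), for a total of £670,000. The remaining £705,000 passes to the descendants.
The descendants' portion (£705,000) is divided at the children's generation into 2 shares of £352,500. Efua takes £352,500. The remaining share for the deceased Ualani (£352,500) is carried to the next generation.
That pool (£352,500) is divided at the grandchildren's generation equally among Jovan, Eira, and Nadia: £117,500 each.

Jovan receives £117,500.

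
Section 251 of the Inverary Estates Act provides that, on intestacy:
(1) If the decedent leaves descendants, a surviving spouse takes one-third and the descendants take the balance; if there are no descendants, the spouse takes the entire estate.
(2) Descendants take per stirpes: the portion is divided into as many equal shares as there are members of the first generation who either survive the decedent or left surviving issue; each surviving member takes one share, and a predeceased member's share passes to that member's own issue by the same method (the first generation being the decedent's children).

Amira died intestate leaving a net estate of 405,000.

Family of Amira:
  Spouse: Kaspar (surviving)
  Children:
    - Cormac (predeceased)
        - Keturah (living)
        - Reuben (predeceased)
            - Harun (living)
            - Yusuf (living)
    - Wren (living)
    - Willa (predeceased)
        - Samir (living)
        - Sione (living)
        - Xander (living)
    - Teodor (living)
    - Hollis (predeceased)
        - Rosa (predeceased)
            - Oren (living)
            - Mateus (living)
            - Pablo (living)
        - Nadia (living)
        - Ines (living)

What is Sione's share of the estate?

Kaspar takes one-third of 405,000 = 135,000. The remaining 270,000 passes to the descendants.
The descendants' portion (270,000) is divided into 5 shares of 54,000: Wren and Teodor each take 54,000; Cormac's 54,000 share passes to Cormac's issue; Willa's 54,000 share passes to Willa's issue; Hollis's 54,000 share passes to Hollis's issue.
Cormac's share (54,000) is divided into 2 shares of 27,000: Keturah takes 27,000; Reuben's 27,000 share passes to Reuben's issue.
Reuben's share (27,000) is divided into 2 shares of 13,500: Harun and Yusuf each take 13,500.
Willa's share (54,000) is divided into 3 shares of 18,000: Samir, Sione, and Xander each take 18,000.
Hollis's share (54,000) is divided into 3 shares of 18,000: Nadia and Ines each take 18,000; Rosa's 18,000 share passes to Rosa's issue.
Rosa's share (18,000) is divided into 3 shares of 6,000: Oren, Mateus, and Pablo each take 6,000.

Sione receives 18,000.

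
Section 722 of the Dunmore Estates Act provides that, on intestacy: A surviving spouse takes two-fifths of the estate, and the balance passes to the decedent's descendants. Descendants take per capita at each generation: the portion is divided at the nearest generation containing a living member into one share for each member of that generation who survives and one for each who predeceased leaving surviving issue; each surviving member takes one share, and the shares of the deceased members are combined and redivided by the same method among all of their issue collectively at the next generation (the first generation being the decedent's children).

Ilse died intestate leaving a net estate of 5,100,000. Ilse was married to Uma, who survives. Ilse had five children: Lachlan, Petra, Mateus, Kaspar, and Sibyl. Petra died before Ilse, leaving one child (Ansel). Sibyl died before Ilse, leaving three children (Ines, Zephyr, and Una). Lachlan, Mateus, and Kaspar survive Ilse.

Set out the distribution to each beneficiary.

Uma takes two-fifths of 5,100,000 = 2,040,000. The remaining 3,060,000 passes to the descendants.
The descendants' portion (3,060,000) is divided at the children's generation into 5 shares of 612,000. Lachlan, Mateus, and Kaspar each take 612,000. The 2 shares of the deceased (Petra and Sibyl) are combined into a pool of 1,224,000.
That pool (1,224,000) is divided at the grandchildren's generation equally among Ansel, Ines, Zephyr, and Una: 306,000 each.

Uma: 2,040,000; Lachlan: 612,000; Ansel: 306,000; Mateus: 612,000; Kaspar: 612,000; Ines: 306,000; Zephyr: 306,000; Una: 306,000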